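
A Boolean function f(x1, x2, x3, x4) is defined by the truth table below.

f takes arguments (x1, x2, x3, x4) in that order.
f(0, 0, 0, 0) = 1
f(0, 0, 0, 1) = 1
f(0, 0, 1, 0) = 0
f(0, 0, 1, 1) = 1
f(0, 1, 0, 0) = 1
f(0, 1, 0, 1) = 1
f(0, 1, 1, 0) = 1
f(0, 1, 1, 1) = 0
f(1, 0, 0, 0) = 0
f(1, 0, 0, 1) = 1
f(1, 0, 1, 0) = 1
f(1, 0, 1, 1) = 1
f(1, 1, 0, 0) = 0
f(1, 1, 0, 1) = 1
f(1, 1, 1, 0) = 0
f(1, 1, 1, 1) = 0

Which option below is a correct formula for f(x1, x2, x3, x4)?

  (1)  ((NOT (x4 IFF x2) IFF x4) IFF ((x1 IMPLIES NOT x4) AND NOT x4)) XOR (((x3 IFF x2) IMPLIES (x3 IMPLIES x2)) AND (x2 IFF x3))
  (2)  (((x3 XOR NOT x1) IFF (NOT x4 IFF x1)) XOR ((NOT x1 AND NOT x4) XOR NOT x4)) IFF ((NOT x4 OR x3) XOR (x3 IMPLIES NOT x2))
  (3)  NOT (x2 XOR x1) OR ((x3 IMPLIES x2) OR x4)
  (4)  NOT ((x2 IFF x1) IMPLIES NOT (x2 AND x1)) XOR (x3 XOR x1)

2

(1) disagrees with f on (0,0,0,0) (formula → 0, table → 1); rule it out.
(3) disagrees with f on (0,0,1,0) (formula → 1, table → 0); rule it out.
(4) disagrees with f on (0,0,0,0) (formula → 0, table → 1); rule it out.
Only (2) survives; checking it on all 16 rows confirms it matches f.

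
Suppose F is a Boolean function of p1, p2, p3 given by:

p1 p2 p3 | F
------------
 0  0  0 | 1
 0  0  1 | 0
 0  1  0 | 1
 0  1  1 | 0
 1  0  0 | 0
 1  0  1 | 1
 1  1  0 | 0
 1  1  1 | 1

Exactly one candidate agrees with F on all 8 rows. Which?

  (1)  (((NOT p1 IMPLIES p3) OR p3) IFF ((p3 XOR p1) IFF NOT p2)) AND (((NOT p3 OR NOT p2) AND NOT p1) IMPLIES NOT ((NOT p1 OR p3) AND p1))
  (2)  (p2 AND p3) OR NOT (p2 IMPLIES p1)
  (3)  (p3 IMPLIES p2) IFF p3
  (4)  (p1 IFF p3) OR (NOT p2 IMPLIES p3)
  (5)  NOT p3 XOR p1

5

(1): at (0,0,1) it gives 1, but F = 0 — eliminated.
(2): at (0,0,0) it gives 0, but F = 1 — eliminated.
(3): at (0,0,0) it gives 0, but F = 1 — eliminated.
(4): at (0,0,1) it gives 1, but F = 0 — eliminated.
(5) is the remaining candidate, and it agrees with F on all 8 inputs.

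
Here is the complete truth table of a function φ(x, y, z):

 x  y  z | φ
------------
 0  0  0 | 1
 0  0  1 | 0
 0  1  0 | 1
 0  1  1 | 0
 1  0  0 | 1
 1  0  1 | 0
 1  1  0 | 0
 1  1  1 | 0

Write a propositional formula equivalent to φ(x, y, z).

The 1-rows are (0,0,0), (0,1,0), (1,0,0). Each contributes one minterm — ¬x·¬y·¬z; ¬x·y·¬z; x·¬y·¬z — and their disjunction is a sum-of-products form of φ.

φ(x, y, z) = (((NOT x AND NOT y) AND NOT z) OR ((NOT x AND y) AND NOT z)) OR ((x AND NOT y) AND NOT z)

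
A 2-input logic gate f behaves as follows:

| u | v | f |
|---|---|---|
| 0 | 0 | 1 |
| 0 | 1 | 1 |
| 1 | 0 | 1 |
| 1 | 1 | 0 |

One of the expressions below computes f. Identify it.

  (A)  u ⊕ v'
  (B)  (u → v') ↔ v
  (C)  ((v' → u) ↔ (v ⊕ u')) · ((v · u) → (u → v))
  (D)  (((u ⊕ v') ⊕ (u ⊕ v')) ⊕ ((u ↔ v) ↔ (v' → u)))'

D

(A): at (0,1) it gives 0, but f = 1 — eliminated.
(B): at (0,0) it gives 0, but f = 1 — eliminated.
(C): at (0,0) it gives 0, but f = 1 — eliminated.
Only (D) survives; checking it on all 4 rows confirms it matches f.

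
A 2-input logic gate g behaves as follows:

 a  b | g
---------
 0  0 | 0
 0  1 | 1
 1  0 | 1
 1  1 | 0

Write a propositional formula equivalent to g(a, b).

g(a, b) = a xor b

The output is 1 exactly when an odd number of inputs are 1 — the 2-way XOR (parity).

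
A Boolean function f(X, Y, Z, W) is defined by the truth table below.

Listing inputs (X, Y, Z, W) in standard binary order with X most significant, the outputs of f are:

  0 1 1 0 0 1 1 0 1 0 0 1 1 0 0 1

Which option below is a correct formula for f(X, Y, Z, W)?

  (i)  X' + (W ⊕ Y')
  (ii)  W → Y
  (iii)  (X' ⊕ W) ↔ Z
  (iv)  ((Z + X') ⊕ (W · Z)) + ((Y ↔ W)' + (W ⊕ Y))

(i) disagrees with f on (0,0,0,0) (formula → 1, table → 0); rule it out.
(ii) disagrees with f on (0,0,0,0) (formula → 1, table → 0); rule it out.
(iv) disagrees with f on (0,0,0,0) (formula → 1, table → 0); rule it out.
Only (iii) survives; checking it on all 16 rows confirms it matches f.

iii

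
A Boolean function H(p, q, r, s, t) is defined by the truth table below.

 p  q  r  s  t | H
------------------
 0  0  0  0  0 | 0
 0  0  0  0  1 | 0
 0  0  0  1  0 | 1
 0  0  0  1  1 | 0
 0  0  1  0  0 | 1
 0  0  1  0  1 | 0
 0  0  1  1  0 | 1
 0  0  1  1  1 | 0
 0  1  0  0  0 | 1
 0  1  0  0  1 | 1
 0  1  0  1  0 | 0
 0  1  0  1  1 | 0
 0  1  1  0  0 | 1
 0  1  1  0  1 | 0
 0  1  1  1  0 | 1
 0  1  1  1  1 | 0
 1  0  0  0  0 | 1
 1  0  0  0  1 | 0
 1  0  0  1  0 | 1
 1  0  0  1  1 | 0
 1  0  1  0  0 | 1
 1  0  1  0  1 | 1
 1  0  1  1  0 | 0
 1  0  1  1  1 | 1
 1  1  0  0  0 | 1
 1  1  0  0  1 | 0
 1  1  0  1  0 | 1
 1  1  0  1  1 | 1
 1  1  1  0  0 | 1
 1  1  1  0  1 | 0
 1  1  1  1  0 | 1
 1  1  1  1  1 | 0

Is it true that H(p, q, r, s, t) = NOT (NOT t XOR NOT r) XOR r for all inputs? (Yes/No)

No

Evaluate NOT (NOT t XOR NOT r) XOR r on each row and compare to H:
  p=0, q=0, r=0, s=0, t=0: formula gives 1, but H = 0 ✗
A single disagreement suffices: at (0,0,0,0,0) they differ, so the formula does not compute H.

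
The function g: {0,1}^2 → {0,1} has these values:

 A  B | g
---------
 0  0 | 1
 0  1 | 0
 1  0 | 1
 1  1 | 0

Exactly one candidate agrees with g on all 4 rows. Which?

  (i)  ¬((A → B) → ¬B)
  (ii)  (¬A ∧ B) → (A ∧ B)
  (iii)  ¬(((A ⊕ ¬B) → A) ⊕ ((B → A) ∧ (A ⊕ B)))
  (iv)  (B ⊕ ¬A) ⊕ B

iii

(i) fails at (0,0): the formula yields 0, g is 1.
(ii) fails at (1,1): the formula yields 1, g is 0.
(iv) fails at (0,1): the formula yields 1, g is 0.
(iii) is the remaining candidate, and it agrees with g on all 4 inputs.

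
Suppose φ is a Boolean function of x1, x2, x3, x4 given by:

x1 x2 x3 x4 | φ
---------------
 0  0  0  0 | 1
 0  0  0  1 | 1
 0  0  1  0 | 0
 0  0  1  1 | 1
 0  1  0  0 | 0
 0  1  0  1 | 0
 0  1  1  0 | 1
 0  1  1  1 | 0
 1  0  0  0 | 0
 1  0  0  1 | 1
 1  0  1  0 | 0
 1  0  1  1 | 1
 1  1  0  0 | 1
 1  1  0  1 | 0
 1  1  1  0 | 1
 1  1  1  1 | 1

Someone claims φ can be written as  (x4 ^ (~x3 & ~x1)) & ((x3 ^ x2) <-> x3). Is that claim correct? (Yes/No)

Test each input against both φ and the formula:
  x1=0, x2=0, x3=0, x4=0: formula gives 1, φ = 1 ✓
  x1=0, x2=0, x3=0, x4=1: formula gives 0, but φ = 1 ✗
A single disagreement suffices: at (0,0,0,1) they differ, so the formula does not compute φ.

No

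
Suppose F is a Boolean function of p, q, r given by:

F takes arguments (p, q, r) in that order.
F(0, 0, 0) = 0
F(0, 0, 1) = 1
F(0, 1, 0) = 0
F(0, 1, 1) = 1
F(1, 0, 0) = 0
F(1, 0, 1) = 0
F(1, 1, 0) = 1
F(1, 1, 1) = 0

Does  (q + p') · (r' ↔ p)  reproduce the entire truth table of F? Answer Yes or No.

Evaluate (q + p') · (r' ↔ p) on each row and compare to F:
  p=0, q=0, r=0: formula gives 0, F = 0 ✓
  p=0, q=0, r=1: formula gives 1, F = 1 ✓
  p=0, q=1, r=0: formula gives 0, F = 0 ✓
  p=0, q=1, r=1: formula gives 1, F = 1 ✓
  p=1, q=0, r=0: formula gives 0, F = 0 ✓
  …and likewise for the remaining 3 rows.
All 8 rows match — the expression computes F exactly.

Yes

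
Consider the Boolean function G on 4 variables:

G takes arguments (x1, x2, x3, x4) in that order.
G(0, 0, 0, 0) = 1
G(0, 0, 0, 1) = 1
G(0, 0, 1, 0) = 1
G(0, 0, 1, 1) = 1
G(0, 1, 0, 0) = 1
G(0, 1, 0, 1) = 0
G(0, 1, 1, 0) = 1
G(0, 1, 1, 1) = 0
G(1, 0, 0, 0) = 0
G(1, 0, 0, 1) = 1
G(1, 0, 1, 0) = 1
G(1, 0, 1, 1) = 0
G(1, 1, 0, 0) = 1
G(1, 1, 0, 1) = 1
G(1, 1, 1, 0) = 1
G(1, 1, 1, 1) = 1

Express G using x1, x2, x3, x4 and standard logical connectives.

G is 0 on only 4 rows — (0,1,0,1), (0,1,1,1), (1,0,0,0), (1,0,1,1). Writing each as a minterm (¬x1·x2·¬x3·x4, ¬x1·x2·x3·x4, x1·¬x2·¬x3·¬x4, x1·¬x2·x3·x4) and OR-ing them characterizes exactly where G=0, so G is the negation of that disjunction.

G(x1, x2, x3, x4) = ¬((((((¬x1 ∧ x2) ∧ ¬x3) ∧ x4) ∨ (((¬x1 ∧ x2) ∧ x3) ∧ x4)) ∨ (((x1 ∧ ¬x2) ∧ ¬x3) ∧ ¬x4)) ∨ (((x1 ∧ ¬x2) ∧ x3) ∧ x4))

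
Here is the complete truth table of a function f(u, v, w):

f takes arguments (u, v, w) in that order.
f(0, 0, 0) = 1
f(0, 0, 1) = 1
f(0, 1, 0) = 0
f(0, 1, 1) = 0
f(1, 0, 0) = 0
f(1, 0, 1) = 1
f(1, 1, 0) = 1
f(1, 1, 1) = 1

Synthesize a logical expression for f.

There are just 3 zero rows: (0,1,0), (0,1,1), (1,0,0). Their minterms are ¬u·v·¬w, ¬u·v·w, u·¬v·¬w; the OR of those covers precisely the 0-outputs, and negating it yields f.

f(u, v, w) = not ((((not u and v) and not w) or ((not u and v) and w)) or ((u and not v) and not w))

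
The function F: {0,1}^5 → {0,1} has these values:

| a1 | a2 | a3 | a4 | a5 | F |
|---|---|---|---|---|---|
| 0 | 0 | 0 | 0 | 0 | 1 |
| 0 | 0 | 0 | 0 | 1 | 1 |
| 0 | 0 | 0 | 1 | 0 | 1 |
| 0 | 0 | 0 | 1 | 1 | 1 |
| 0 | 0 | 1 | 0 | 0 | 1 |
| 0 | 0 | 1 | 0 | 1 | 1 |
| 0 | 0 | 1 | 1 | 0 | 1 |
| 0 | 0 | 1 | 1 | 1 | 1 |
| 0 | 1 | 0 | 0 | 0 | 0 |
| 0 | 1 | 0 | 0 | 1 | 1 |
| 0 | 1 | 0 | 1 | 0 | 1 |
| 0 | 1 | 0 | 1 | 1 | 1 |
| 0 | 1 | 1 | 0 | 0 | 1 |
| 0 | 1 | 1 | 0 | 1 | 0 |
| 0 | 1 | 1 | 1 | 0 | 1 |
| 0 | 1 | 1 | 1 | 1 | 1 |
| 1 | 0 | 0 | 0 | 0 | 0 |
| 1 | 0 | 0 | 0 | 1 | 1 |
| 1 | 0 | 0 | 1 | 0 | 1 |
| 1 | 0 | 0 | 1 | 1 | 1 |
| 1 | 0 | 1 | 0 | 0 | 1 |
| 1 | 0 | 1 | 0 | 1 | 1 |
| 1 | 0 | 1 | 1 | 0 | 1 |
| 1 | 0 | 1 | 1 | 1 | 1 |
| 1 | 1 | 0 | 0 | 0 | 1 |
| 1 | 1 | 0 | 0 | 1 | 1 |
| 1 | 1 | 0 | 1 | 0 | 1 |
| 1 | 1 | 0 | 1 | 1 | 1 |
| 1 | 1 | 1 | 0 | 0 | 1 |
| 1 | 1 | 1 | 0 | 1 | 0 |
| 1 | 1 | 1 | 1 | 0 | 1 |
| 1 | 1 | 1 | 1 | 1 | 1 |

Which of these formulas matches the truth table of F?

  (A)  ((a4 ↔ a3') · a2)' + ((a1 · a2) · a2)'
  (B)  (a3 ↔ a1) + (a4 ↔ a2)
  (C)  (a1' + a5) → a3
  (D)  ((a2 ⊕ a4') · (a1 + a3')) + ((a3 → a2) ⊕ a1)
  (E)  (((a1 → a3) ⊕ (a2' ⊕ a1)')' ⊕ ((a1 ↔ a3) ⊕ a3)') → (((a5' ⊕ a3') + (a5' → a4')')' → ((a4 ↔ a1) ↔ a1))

E

(A): at (0,1,0,0,0) it gives 1, but F = 0 — eliminated.
(B): at (0,0,1,1,0) it gives 0, but F = 1 — eliminated.
(C): at (0,0,0,0,0) it gives 0, but F = 1 — eliminated.
(D): at (0,0,1,0,0) it gives 0, but F = 1 — eliminated.
Only (E) survives; checking it on all 32 rows confirms it matches F.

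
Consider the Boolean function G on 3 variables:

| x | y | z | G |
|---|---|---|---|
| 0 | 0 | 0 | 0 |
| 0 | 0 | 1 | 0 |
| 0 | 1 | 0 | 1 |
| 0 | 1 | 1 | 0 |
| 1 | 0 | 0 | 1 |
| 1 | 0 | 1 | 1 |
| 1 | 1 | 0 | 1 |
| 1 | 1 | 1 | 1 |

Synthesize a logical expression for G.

G(x, y, z) = ~((((~x & ~y) & ~z) | ((~x & ~y) & z)) | ((~x & y) & z))

The 0-rows are (0,0,0), (0,0,1), (0,1,1). Take each as a conjunction (¬x·¬y·¬z, ¬x·¬y·z, ¬x·y·z), form their disjunction, and complement — that gives a formula that is 1 everywhere G is.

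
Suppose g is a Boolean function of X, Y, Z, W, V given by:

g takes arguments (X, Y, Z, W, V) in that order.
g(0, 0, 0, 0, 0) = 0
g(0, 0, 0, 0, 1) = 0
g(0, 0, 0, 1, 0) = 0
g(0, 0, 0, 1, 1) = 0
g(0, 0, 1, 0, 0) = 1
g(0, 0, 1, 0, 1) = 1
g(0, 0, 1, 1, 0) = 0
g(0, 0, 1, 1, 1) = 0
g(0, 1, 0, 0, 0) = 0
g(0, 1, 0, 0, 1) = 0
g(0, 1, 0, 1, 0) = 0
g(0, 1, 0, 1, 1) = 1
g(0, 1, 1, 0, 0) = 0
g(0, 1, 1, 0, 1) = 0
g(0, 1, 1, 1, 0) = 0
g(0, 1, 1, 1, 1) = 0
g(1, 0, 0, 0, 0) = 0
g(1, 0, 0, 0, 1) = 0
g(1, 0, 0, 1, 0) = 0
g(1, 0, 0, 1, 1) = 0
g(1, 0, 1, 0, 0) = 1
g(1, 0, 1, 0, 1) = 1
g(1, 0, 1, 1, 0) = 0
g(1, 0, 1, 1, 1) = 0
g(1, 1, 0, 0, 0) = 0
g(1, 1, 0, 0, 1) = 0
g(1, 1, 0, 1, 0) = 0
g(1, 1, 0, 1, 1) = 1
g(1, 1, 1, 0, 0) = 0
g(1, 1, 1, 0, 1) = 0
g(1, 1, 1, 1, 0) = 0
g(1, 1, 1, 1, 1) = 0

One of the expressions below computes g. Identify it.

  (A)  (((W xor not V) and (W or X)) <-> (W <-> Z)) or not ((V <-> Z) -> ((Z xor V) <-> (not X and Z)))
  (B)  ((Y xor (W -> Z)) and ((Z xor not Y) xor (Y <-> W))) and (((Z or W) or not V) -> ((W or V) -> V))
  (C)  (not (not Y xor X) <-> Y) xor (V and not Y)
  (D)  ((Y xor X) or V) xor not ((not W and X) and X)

B

(A) disagrees with g on (0,0,0,1,0) (formula → 1, table → 0); rule it out.
(C) disagrees with g on (0,0,0,0,0) (formula → 1, table → 0); rule it out.
(D) disagrees with g on (0,0,0,0,0) (formula → 1, table → 0); rule it out.
Only (B) survives; checking it on all 32 rows confirms it matches g.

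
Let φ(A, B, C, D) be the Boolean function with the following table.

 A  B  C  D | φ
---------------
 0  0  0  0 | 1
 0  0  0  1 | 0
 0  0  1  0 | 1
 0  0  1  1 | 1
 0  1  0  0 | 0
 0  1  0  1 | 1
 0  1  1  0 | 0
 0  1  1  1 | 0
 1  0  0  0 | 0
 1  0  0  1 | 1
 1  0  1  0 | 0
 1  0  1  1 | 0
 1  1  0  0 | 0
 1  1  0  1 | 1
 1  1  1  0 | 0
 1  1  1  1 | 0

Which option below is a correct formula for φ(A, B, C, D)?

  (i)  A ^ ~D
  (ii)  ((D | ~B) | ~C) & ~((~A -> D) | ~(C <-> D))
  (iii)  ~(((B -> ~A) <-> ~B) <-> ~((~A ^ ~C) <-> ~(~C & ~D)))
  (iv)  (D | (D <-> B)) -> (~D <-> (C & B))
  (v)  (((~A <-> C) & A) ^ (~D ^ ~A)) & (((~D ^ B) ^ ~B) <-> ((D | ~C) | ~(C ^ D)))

iii

(i) fails at (0,0,1,1): the formula yields 0, φ is 1.
(ii) fails at (0,0,1,0): the formula yields 0, φ is 1.
(iv) fails at (0,0,0,0): the formula yields 0, φ is 1.
(v) fails at (0,0,0,0): the formula yields 0, φ is 1.
That leaves (iii). Evaluating it on every row reproduces the table of φ exactly.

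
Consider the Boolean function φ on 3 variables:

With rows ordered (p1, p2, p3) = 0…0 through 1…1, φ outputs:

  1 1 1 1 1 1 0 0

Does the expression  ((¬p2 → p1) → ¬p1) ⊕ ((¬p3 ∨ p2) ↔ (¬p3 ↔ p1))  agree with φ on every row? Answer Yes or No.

Test each input against both φ and the formula:
  p1=0, p2=0, p3=0: formula gives 1, φ = 1 ✓
  p1=0, p2=0, p3=1: formula gives 1, φ = 1 ✓
  p1=0, p2=1, p3=0: formula gives 1, φ = 1 ✓
  p1=0, p2=1, p3=1: formula gives 0, but φ = 1 ✗
Row (0,1,1) is a counterexample, so the formula is not equivalent to φ.

No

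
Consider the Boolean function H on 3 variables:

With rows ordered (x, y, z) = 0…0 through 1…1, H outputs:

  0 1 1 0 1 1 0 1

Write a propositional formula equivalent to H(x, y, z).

H(x, y, z) = NOT ((((NOT x AND NOT y) AND NOT z) OR ((NOT x AND y) AND z)) OR ((x AND y) AND NOT z))

H is 0 on only 3 rows — (0,0,0), (0,1,1), (1,1,0). Writing each as a minterm (¬x·¬y·¬z, ¬x·y·z, x·y·¬z) and OR-ing them characterizes exactly where H=0, so H is the negation of that disjunction.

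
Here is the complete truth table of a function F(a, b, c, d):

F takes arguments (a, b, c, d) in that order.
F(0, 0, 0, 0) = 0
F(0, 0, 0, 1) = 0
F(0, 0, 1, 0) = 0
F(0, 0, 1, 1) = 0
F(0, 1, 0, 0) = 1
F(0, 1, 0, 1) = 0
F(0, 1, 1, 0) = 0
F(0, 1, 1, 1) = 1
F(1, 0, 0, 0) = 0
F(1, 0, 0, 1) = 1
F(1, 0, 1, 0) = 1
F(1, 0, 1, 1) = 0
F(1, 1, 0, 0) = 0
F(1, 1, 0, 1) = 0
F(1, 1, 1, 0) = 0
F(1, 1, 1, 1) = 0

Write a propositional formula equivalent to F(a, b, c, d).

F(a, b, c, d) = (((((a' · b) · c') · d') + (((a' · b) · c) · d)) + (((a · b') · c') · d)) + (((a · b') · c) · d')

F=1 on 4 inputs: (0,1,0,0), (0,1,1,1), (1,0,0,1), (1,0,1,0). Reading each as a conjunction of literals (¬a·b·¬c·¬d, ¬a·b·c·d, a·¬b·¬c·d, a·¬b·c·¬d) and taking the OR gives the canonical DNF.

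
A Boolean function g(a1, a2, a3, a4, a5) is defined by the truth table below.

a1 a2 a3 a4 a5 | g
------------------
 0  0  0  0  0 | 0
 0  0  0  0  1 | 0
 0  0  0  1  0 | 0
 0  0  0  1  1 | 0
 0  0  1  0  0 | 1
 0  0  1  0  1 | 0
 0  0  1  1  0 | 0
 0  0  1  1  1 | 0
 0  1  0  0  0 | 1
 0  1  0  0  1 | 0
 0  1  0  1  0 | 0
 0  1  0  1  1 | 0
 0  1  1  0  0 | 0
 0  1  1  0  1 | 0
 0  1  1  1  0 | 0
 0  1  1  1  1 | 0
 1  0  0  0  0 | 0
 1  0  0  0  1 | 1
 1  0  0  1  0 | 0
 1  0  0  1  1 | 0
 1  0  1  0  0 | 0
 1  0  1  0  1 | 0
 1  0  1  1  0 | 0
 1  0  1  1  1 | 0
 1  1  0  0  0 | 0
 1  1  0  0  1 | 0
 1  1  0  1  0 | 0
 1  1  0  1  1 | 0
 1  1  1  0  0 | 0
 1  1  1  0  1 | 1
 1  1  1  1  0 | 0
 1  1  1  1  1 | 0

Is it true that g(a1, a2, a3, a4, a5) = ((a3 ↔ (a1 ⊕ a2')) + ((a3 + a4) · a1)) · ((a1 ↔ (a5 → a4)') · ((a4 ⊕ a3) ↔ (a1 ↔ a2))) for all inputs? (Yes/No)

Check the formula against g row by row:
  a1=0, a2=0, a3=0, a4=0, a5=0: formula gives 0, g = 0 ✓
  a1=0, a2=0, a3=0, a4=0, a5=1: formula gives 0, g = 0 ✓
  a1=0, a2=0, a3=0, a4=1, a5=0: formula gives 0, g = 0 ✓
  a1=0, a2=0, a3=0, a4=1, a5=1: formula gives 0, g = 0 ✓
  …and likewise for the remaining 28 rows.
All 32 rows match — the expression computes g exactly.

Yes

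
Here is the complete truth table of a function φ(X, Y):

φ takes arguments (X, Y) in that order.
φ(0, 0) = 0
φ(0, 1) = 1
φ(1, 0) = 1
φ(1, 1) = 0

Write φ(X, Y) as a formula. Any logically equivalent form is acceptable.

φ(X, Y) = X ⊕ Y

The output is 1 exactly when an odd number of inputs are 1 — the 2-way XOR (parity).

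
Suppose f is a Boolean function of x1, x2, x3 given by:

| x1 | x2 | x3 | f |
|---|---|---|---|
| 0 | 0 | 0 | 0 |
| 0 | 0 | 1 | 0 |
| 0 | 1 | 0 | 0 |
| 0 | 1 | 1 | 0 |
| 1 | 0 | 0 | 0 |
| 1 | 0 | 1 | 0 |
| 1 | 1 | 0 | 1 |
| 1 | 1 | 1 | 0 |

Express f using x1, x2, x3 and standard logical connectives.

f is 1 on exactly one input, (1,1,0), whose minterm is x1·x2·¬x3. So f is just that conjunction.

f(x1, x2, x3) = (x1 & x2) & ~x3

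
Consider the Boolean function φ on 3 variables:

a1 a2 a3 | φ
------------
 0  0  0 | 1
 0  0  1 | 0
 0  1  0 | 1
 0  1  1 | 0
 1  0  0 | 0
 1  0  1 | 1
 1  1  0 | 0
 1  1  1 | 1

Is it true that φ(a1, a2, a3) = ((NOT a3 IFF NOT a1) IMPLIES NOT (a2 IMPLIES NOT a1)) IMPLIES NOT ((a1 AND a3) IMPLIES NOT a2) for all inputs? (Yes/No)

Yes

Evaluate ((NOT a3 IFF NOT a1) IMPLIES NOT (a2 IMPLIES NOT a1)) IMPLIES NOT ((a1 AND a3) IMPLIES NOT a2) on each row and compare to φ:
  a1=0, a2=0, a3=0: formula gives 1, φ = 1 ✓
  a1=0, a2=0, a3=1: formula gives 0, φ = 0 ✓
  a1=0, a2=1, a3=0: formula gives 1, φ = 1 ✓
  a1=0, a2=1, a3=1: formula gives 0, φ = 0 ✓
  a1=1, a2=0, a3=0: formula gives 0, φ = 0 ✓
  … (the remaining 3 rows also agree.)
No disagreement on any input; they are logically equivalent.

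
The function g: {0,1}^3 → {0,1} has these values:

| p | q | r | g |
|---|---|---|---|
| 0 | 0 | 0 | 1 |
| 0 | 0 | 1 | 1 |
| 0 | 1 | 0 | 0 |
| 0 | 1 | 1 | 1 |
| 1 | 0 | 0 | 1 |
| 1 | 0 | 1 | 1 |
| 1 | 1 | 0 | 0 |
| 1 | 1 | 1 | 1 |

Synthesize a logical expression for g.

g(p, q, r) = ¬(((¬p ∧ q) ∧ ¬r) ∨ ((p ∧ q) ∧ ¬r))

The 0-rows are (0,1,0), (1,1,0). Take each as a conjunction (¬p·q·¬r, p·q·¬r), form their disjunction, and complement — that gives a formula that is 1 everywhere g is.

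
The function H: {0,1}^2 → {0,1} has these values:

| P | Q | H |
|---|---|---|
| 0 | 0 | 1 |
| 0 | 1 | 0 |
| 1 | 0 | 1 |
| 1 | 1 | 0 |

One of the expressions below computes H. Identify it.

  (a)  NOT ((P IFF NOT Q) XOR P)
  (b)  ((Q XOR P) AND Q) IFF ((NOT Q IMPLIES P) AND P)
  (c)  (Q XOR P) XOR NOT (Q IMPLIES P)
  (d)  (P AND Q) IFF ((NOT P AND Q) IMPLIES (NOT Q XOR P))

(b) fails at (1,0): the formula yields 0, H is 1.
(c) fails at (0,0): the formula yields 0, H is 1.
(d) fails at (0,0): the formula yields 0, H is 1.
(a) is the remaining candidate, and it agrees with H on all 4 inputs.

a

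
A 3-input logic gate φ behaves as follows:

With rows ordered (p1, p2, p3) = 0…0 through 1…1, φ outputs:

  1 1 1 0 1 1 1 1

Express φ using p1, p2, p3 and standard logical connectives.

φ is 0 on exactly one input, (0,1,1), whose minterm is ¬p1·p2·p3. So φ is the negation of that single conjunction.

φ(p1, p2, p3) = ¬((¬p1 ∧ p2) ∧ p3)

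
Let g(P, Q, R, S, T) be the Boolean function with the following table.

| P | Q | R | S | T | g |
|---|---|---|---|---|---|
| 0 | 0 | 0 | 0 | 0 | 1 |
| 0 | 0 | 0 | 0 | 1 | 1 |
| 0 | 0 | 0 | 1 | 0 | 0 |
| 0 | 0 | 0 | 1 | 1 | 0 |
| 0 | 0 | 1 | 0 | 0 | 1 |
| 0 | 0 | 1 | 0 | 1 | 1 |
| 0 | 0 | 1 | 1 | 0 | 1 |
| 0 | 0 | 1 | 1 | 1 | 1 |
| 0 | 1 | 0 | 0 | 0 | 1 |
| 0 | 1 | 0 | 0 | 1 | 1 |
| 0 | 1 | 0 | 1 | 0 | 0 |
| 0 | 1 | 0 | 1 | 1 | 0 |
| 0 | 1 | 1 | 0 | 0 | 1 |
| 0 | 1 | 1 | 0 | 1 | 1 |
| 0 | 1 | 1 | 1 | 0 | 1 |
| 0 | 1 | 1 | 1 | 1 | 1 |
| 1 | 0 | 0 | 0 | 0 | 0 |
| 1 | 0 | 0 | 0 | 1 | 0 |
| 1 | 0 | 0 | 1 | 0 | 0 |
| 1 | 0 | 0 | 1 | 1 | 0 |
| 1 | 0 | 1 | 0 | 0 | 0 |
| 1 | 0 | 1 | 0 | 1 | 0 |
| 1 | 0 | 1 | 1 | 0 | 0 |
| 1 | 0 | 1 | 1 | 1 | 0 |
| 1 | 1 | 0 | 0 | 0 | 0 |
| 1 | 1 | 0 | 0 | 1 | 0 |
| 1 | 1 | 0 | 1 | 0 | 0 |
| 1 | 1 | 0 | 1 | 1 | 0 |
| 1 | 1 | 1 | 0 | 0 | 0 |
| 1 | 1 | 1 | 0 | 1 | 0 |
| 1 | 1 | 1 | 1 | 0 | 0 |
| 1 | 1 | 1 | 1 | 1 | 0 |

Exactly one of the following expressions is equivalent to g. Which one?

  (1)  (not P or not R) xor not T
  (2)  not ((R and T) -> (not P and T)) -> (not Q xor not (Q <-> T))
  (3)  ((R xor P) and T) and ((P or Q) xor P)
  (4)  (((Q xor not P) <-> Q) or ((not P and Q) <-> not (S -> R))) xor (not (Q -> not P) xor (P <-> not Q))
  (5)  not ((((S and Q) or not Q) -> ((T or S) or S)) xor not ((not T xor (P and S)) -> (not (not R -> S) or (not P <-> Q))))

(1) disagrees with g on (0,0,0,0,0) (formula → 0, table → 1); rule it out.
(2) disagrees with g on (0,0,0,1,0) (formula → 1, table → 0); rule it out.
(3) disagrees with g on (0,0,0,0,0) (formula → 0, table → 1); rule it out.
(5) disagrees with g on (0,0,0,0,1) (formula → 0, table → 1); rule it out.
(4) is the remaining candidate, and it agrees with g on all 32 inputs.

4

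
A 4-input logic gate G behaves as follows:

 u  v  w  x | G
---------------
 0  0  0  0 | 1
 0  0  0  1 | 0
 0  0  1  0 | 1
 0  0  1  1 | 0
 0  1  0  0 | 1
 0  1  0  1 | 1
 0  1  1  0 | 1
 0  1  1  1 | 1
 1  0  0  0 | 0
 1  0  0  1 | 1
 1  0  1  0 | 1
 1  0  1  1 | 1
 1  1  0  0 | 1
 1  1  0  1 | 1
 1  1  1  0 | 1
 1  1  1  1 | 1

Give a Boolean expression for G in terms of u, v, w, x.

G(u, v, w, x) = ¬(((((¬u ∧ ¬v) ∧ ¬w) ∧ x) ∨ (((¬u ∧ ¬v) ∧ w) ∧ x)) ∨ (((u ∧ ¬v) ∧ ¬w) ∧ ¬x))

The 0-rows are (0,0,0,1), (0,0,1,1), (1,0,0,0). Take each as a conjunction (¬u·¬v·¬w·x, ¬u·¬v·w·x, u·¬v·¬w·¬x), form their disjunction, and complement — that gives a formula that is 1 everywhere G is.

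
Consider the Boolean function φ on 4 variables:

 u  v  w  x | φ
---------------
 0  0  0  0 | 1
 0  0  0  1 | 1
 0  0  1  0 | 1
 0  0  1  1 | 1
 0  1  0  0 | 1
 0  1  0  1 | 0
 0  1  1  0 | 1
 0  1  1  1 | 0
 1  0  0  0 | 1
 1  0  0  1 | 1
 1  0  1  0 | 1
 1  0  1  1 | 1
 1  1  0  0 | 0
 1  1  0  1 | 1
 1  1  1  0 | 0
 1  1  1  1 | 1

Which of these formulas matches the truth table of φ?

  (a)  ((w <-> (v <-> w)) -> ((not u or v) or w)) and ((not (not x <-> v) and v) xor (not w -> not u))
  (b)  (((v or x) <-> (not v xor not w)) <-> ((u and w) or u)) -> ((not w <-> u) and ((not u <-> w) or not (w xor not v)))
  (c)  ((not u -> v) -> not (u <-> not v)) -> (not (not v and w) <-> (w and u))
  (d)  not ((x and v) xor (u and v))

d

(a): at (1,0,0,0) it gives 0, but φ = 1 — eliminated.
(b): at (0,0,0,1) it gives 0, but φ = 1 — eliminated.
(c): at (0,0,0,0) it gives 0, but φ = 1 — eliminated.
(d) is the remaining candidate, and it agrees with φ on all 16 inputs.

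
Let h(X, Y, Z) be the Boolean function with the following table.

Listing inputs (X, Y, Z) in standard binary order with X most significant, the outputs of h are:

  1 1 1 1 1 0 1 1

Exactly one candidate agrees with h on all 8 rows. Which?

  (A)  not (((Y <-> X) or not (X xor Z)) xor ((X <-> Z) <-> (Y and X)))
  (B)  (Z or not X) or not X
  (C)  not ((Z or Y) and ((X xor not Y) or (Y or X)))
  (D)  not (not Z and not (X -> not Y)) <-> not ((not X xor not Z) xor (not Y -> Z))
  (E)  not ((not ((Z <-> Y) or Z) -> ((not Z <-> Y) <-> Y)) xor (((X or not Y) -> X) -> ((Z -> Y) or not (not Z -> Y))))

(A): at (0,0,0) it gives 0, but h = 1 — eliminated.
(B): at (1,0,0) it gives 0, but h = 1 — eliminated.
(C): at (0,0,1) it gives 0, but h = 1 — eliminated.
(D): at (0,1,0) it gives 0, but h = 1 — eliminated.
(E) is the remaining candidate, and it agrees with h on all 8 inputs.

E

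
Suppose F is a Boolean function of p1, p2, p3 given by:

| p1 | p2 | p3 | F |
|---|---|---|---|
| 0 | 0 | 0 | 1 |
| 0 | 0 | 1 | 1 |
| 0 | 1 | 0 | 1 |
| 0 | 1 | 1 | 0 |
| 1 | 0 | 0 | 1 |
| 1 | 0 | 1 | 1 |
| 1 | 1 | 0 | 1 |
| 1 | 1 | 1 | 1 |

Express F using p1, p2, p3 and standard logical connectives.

F is 0 on exactly one input, (0,1,1), whose minterm is ¬p1·p2·p3. So F is the negation of that single conjunction.

F(p1, p2, p3) = not ((not p1 and p2) and p3)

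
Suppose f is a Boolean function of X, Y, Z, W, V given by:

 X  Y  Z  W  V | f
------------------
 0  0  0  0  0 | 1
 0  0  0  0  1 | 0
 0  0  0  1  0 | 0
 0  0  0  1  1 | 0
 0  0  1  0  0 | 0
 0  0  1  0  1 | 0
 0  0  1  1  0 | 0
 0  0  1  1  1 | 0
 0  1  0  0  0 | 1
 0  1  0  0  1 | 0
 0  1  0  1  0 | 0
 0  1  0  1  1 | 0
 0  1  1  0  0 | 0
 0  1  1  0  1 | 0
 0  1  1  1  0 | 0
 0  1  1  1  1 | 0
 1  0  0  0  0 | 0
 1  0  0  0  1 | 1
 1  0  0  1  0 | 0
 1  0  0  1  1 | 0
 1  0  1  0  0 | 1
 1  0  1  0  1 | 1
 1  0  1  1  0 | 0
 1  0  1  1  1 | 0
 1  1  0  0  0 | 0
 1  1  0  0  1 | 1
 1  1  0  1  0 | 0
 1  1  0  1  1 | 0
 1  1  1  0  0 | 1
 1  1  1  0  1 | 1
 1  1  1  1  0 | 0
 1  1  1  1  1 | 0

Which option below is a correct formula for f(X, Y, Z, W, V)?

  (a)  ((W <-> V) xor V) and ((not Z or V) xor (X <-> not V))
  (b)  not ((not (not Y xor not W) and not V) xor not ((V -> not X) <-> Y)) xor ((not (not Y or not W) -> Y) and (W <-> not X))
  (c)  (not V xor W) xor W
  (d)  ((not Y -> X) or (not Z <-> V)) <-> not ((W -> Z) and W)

(b) disagrees with f on (0,0,0,1,0) (formula → 1, table → 0); rule it out.
(c) disagrees with f on (0,0,0,1,0) (formula → 1, table → 0); rule it out.
(d) disagrees with f on (0,0,0,0,0) (formula → 0, table → 1); rule it out.
Only (a) survives; checking it on all 32 rows confirms it matches f.

a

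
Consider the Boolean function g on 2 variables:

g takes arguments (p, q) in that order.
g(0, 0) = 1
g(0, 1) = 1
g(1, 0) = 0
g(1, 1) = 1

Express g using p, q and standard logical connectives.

g(p, q) = p → q

This is p → q (false only at 1,0).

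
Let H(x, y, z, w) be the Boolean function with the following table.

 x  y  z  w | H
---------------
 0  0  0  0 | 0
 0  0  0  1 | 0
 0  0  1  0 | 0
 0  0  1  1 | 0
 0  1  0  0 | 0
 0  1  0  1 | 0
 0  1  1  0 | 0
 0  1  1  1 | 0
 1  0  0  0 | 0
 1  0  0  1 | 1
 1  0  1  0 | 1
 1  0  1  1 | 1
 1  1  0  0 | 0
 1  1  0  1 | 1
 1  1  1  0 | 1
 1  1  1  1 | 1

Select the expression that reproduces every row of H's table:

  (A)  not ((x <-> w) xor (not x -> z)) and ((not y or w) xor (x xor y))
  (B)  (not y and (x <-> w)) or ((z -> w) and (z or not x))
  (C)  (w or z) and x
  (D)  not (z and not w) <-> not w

(A): at (0,0,0,1) it gives 1, but H = 0 — eliminated.
(B): at (0,0,0,0) it gives 1, but H = 0 — eliminated.
(D): at (0,0,0,0) it gives 1, but H = 0 — eliminated.
(C) is the remaining candidate, and it agrees with H on all 16 inputs.

C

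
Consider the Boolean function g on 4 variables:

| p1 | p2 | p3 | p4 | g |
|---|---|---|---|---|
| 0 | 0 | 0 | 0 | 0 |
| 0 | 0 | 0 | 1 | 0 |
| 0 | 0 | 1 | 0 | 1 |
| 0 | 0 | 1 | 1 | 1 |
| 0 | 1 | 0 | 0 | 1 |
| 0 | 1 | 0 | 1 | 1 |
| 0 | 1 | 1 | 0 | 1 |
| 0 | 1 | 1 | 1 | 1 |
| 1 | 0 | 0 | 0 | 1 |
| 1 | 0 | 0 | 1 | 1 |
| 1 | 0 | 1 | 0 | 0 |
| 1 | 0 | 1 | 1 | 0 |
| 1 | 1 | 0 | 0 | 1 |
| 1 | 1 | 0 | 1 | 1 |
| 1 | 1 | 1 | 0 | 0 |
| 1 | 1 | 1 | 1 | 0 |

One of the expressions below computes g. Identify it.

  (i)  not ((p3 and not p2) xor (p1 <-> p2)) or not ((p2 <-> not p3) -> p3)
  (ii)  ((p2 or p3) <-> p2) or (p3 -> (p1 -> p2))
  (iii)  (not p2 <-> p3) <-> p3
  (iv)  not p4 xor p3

(ii) fails at (0,0,0,0): the formula yields 1, g is 0.
(iii) fails at (0,0,0,0): the formula yields 1, g is 0.
(iv) fails at (0,0,0,0): the formula yields 1, g is 0.
That leaves (i). Evaluating it on every row reproduces the table of g exactly.

i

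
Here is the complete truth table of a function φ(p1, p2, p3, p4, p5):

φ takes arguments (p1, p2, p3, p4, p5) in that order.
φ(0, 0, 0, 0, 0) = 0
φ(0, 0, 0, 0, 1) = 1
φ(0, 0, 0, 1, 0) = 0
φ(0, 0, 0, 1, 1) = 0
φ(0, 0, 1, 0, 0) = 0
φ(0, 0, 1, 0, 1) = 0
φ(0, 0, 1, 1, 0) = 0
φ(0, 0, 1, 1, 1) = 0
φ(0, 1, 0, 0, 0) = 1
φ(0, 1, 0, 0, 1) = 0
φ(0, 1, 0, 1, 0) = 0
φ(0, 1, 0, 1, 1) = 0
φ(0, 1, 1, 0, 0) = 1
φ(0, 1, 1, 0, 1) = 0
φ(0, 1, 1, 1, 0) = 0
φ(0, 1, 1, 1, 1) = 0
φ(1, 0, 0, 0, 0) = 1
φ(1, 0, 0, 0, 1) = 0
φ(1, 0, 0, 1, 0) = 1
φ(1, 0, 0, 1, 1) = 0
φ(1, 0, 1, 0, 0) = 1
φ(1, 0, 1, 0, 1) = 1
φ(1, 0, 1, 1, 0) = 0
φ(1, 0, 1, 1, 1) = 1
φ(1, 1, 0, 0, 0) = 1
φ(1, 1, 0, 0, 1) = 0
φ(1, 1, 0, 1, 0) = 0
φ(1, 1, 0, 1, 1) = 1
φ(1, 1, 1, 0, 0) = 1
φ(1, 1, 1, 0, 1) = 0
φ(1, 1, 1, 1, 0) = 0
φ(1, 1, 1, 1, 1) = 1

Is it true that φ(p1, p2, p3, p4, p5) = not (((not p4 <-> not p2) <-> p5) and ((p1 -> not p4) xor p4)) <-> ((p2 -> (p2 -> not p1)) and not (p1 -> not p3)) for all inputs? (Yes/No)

Check the formula against φ row by row:
  p1=0, p2=0, p3=0, p4=0, p5=0: formula gives 0, φ = 0 ✓
  p1=0, p2=0, p3=0, p4=0, p5=1: formula gives 1, φ = 1 ✓
  p1=0, p2=0, p3=0, p4=1, p5=0: formula gives 0, φ = 0 ✓
  p1=0, p2=0, p3=0, p4=1, p5=1: formula gives 0, φ = 0 ✓
  …
  p1=0, p2=0, p3=1, p4=0, p5=1: formula gives 1, but φ = 0 ✗
A single disagreement suffices: at (0,0,1,0,1) they differ, so the formula does not compute φ.

No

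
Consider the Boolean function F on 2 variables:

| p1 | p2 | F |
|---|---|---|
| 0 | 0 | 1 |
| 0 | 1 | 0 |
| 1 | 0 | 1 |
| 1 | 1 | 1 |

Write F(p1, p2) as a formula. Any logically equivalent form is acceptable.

This is p2 → p1 (false only at 0,1).

F(p1, p2) = p2 → p1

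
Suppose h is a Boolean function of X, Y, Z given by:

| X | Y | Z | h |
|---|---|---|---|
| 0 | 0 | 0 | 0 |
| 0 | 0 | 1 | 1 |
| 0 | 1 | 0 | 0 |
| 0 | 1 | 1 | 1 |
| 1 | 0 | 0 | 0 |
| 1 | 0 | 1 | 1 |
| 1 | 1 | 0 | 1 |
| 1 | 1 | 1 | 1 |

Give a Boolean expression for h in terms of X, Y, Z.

h(X, Y, Z) = NOT ((((NOT X AND NOT Y) AND NOT Z) OR ((NOT X AND Y) AND NOT Z)) OR ((X AND NOT Y) AND NOT Z))

The 0-rows are (0,0,0), (0,1,0), (1,0,0). Take each as a conjunction (¬X·¬Y·¬Z, ¬X·Y·¬Z, X·¬Y·¬Z), form their disjunction, and complement — that gives a formula that is 1 everywhere h is.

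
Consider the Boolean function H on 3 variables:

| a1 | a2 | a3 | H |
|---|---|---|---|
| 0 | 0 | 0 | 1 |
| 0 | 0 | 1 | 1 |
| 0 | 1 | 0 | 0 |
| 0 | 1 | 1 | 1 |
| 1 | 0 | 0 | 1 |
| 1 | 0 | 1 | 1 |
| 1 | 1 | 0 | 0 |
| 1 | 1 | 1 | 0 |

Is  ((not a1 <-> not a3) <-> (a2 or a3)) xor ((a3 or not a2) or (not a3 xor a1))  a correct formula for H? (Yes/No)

No

Check the formula against H row by row:
  a1=0, a2=0, a3=0: formula gives 1, H = 1 ✓
  a1=0, a2=0, a3=1: formula gives 1, H = 1 ✓
  a1=0, a2=1, a3=0: formula gives 0, H = 0 ✓
  a1=0, a2=1, a3=1: formula gives 1, H = 1 ✓
  a1=1, a2=0, a3=0: formula gives 0, but H = 1 ✗
A single disagreement suffices: at (1,0,0) they differ, so the formula does not compute H.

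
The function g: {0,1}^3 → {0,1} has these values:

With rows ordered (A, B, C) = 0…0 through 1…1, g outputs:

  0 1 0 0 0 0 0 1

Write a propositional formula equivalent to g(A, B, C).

g(A, B, C) = ((A' · B') · C) + ((A · B) · C)

g=1 on 2 inputs: (0,0,1), (1,1,1). Reading each as a conjunction of literals (¬A·¬B·C, A·B·C) and taking the OR gives the canonical DNF.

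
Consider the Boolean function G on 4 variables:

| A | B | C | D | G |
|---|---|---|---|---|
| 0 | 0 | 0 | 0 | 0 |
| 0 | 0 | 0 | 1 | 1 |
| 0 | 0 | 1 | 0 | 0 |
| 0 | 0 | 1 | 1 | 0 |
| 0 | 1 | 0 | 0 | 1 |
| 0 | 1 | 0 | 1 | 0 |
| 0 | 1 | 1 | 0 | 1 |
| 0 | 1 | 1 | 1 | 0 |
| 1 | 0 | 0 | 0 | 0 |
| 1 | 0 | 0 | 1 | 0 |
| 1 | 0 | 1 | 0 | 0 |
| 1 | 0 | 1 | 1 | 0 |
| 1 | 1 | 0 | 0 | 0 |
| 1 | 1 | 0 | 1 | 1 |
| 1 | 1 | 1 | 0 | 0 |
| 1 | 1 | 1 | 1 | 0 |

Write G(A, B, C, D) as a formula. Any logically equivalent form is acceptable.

G(A, B, C, D) = (((((A' · B') · C') · D) + (((A' · B) · C') · D')) + (((A' · B) · C) · D')) + (((A · B) · C') · D)

Collect the rows where G=1 — (0,0,0,1), (0,1,0,0), (0,1,1,0), (1,1,0,1) — and write one minterm per row: ¬A·¬B·¬C·D, ¬A·B·¬C·¬D, ¬A·B·C·¬D, A·B·¬C·D. Their union (logical OR) reproduces the table exactly.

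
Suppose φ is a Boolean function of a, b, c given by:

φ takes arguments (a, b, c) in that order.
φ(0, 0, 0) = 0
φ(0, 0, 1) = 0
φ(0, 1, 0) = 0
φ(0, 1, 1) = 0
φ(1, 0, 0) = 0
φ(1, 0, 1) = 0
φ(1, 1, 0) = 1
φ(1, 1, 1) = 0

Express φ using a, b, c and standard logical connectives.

φ(a, b, c) = (a AND b) AND NOT c

Only row (1,1,0) gives 1. That row's minterm a·b·¬c is φ directly.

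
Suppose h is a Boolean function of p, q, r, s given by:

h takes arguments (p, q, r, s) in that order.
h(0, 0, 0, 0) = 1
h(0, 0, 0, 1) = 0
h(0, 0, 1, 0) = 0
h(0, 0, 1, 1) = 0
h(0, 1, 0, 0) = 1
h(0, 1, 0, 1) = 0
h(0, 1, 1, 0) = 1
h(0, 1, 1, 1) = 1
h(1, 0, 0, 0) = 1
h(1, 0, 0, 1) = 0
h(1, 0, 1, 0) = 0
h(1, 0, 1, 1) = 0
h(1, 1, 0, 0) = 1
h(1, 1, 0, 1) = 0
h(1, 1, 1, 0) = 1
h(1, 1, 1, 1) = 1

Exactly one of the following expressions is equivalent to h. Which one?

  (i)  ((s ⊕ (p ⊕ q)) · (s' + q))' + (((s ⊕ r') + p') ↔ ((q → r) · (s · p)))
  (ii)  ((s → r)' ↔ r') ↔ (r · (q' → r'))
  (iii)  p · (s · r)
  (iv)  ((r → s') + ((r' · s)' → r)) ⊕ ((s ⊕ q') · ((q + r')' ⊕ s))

(i) disagrees with h on (0,0,0,1) (formula → 1, table → 0); rule it out.
(iii) disagrees with h on (0,0,0,0) (formula → 0, table → 1); rule it out.
(iv) disagrees with h on (0,0,0,1) (formula → 1, table → 0); rule it out.
That leaves (ii). Evaluating it on every row reproduces the table of h exactly.

ii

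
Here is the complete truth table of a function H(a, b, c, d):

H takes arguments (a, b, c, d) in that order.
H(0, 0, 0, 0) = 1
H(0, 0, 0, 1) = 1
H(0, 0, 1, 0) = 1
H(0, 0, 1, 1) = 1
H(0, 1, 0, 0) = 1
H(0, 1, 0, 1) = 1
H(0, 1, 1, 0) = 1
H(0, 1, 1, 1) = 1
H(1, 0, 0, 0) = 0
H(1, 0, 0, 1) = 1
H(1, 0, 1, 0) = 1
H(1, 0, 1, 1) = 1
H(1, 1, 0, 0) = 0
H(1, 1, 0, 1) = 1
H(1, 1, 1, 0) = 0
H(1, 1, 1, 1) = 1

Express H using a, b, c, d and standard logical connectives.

H(a, b, c, d) = ~(((((a & ~b) & ~c) & ~d) | (((a & b) & ~c) & ~d)) | (((a & b) & c) & ~d))

The 0-rows are (1,0,0,0), (1,1,0,0), (1,1,1,0). Take each as a conjunction (a·¬b·¬c·¬d, a·b·¬c·¬d, a·b·c·¬d), form their disjunction, and complement — that gives a formula that is 1 everywhere H is.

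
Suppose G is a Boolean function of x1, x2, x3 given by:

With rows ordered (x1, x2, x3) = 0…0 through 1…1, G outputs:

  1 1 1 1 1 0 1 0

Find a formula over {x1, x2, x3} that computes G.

There are just 2 zero rows: (1,0,1), (1,1,1). Their minterms are x1·¬x2·x3, x1·x2·x3; the OR of those covers precisely the 0-outputs, and negating it yields G.

G(x1, x2, x3) = ¬(((x1 ∧ ¬x2) ∧ x3) ∨ ((x1 ∧ x2) ∧ x3))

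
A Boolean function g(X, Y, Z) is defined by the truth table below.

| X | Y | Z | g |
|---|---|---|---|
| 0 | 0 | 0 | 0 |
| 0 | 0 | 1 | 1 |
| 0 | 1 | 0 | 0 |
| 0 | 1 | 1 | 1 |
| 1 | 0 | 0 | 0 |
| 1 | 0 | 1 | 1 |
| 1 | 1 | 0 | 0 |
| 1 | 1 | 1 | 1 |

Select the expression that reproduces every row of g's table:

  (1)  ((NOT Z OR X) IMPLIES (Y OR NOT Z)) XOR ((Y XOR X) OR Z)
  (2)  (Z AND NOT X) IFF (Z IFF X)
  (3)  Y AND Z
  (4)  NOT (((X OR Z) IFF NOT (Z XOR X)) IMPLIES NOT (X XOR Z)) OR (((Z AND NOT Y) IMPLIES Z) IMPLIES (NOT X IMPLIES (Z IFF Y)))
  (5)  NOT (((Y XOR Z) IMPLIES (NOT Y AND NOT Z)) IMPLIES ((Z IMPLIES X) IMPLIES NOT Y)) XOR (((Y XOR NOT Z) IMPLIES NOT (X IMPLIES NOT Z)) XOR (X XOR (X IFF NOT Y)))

5

(1): at (0,0,0) it gives 1, but g = 0 — eliminated.
(2): at (0,0,1) it gives 0, but g = 1 — eliminated.
(3): at (0,0,1) it gives 0, but g = 1 — eliminated.
(4): at (0,0,0) it gives 1, but g = 0 — eliminated.
Only (5) survives; checking it on all 8 rows confirms it matches g.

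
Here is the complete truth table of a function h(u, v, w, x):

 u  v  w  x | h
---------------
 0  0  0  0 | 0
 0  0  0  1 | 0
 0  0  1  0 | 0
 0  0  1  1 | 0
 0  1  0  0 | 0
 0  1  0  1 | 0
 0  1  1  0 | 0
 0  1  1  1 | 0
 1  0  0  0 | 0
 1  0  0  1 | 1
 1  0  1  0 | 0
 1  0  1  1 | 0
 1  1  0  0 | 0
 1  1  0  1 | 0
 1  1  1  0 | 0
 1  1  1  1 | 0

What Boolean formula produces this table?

Only row (1,0,0,1) gives 1. That row's minterm u·¬v·¬w·x is h directly.

h(u, v, w, x) = ((u and not v) and not w) and x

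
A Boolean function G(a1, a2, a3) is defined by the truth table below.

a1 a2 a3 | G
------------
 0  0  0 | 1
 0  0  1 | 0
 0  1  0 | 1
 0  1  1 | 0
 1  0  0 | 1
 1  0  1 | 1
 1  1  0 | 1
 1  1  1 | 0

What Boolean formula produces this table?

G is 0 on only 3 rows — (0,0,1), (0,1,1), (1,1,1). Writing each as a minterm (¬a1·¬a2·a3, ¬a1·a2·a3, a1·a2·a3) and OR-ing them characterizes exactly where G=0, so G is the negation of that disjunction.

G(a1, a2, a3) = NOT ((((NOT a1 AND NOT a2) AND a3) OR ((NOT a1 AND a2) AND a3)) OR ((a1 AND a2) AND a3))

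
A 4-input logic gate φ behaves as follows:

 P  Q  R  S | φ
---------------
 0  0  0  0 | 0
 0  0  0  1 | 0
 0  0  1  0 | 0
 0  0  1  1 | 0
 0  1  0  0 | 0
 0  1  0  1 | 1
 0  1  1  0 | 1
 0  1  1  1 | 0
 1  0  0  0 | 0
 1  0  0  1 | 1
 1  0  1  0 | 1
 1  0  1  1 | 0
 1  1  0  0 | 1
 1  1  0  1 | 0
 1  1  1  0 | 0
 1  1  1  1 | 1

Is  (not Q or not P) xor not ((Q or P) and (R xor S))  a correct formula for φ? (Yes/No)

Test each input against both φ and the formula:
  P=0, Q=0, R=0, S=0: formula gives 0, φ = 0 ✓
  P=0, Q=0, R=0, S=1: formula gives 0, φ = 0 ✓
  P=0, Q=0, R=1, S=0: formula gives 0, φ = 0 ✓
  P=0, Q=0, R=1, S=1: formula gives 0, φ = 0 ✓
  … (the remaining 12 rows also agree.)
All 16 rows match — the expression computes φ exactly.

Yes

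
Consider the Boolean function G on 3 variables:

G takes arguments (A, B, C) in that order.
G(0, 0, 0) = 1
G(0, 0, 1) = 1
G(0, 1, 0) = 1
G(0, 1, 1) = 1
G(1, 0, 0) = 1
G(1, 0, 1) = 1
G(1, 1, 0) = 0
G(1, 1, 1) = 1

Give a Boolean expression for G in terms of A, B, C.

Only row (1,1,0) gives 0. So G is 1 everywhere except there — the complement of the minterm A·B·¬C.

G(A, B, C) = ((A · B) · C')'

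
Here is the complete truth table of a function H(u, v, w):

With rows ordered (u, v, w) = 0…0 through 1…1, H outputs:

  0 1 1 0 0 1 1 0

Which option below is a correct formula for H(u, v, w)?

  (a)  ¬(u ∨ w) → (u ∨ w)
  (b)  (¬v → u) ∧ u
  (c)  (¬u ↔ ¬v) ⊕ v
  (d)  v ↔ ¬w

(a): at (0,1,0) it gives 0, but H = 1 — eliminated.
(b): at (0,0,1) it gives 0, but H = 1 — eliminated.
(c): at (0,0,0) it gives 1, but H = 0 — eliminated.
That leaves (d). Evaluating it on every row reproduces the table of H exactly.

d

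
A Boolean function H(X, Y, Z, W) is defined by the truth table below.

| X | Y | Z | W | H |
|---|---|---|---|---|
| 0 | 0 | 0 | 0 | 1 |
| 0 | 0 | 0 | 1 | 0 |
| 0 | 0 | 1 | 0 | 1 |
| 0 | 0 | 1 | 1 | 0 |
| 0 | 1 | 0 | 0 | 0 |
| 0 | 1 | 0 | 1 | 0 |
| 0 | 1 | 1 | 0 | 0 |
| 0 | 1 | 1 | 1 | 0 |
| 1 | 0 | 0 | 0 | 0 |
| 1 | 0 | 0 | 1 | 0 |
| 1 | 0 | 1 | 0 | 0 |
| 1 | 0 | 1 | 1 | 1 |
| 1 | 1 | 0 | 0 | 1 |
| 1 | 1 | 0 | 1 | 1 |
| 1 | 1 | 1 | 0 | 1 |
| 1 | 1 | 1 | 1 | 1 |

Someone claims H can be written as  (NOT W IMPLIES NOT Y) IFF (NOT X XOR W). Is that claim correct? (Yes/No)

Evaluate (NOT W IMPLIES NOT Y) IFF (NOT X XOR W) on each row and compare to H:
  X=0, Y=0, Z=0, W=0: formula gives 1, H = 1 ✓
  X=0, Y=0, Z=0, W=1: formula gives 0, H = 0 ✓
  X=0, Y=0, Z=1, W=0: formula gives 1, H = 1 ✓
  X=0, Y=0, Z=1, W=1: formula gives 0, H = 0 ✓
  …
  X=1, Y=0, Z=0, W=1: formula gives 1, but H = 0 ✗
Since they disagree at (1,0,0,1), the expression is not a correct formula for H.

No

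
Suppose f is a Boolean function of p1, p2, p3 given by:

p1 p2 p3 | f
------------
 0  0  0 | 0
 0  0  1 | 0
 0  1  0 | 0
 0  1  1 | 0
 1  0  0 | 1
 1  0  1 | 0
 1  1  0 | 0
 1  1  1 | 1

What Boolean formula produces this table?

The 1-rows are (1,0,0), (1,1,1). Each contributes one minterm — p1·¬p2·¬p3; p1·p2·p3 — and their disjunction is a sum-of-products form of f.

f(p1, p2, p3) = ((p1 and not p2) and not p3) or ((p1 and p2) and p3)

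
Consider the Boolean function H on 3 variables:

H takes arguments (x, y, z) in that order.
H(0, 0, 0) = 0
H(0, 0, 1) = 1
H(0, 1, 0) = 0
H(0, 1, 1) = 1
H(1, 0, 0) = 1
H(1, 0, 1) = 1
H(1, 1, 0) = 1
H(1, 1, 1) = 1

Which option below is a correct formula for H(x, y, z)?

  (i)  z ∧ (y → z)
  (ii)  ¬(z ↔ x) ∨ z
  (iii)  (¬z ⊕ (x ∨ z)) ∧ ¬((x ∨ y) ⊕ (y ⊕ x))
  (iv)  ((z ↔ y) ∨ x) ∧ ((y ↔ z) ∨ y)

(i) disagrees with H on (1,0,0) (formula → 0, table → 1); rule it out.
(iii) disagrees with H on (0,0,0) (formula → 1, table → 0); rule it out.
(iv) disagrees with H on (0,0,0) (formula → 1, table → 0); rule it out.
(ii) is the remaining candidate, and it agrees with H on all 8 inputs.

ii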